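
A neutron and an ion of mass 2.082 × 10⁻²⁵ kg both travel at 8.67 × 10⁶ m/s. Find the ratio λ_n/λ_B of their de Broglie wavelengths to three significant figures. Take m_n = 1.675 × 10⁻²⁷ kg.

λ_n/λ_B = 124

At fixed v, p = mv so λ = h/(mv) ∝ 1/m.
λ_n/λ_B = m_B/m_n = 2.082 × 10⁻²⁵/1.675 × 10⁻²⁷ = 124.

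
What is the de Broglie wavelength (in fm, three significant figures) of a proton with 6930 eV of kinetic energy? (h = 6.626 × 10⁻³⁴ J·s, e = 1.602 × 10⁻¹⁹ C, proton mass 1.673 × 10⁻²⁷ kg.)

λ = 344 fm

KE = 6930 eV = 1.110 × 10⁻¹⁵ J.
p = √(2mKE) = √(2 × 1.673 × 10⁻²⁷ × 1.110 × 10⁻¹⁵) = 1.927 × 10⁻²¹ kg·m/s.
λ = h/p = 6.626 × 10⁻³⁴ / 1.927 × 10⁻²¹ = 3.44 × 10⁻¹³ m = 344 fm.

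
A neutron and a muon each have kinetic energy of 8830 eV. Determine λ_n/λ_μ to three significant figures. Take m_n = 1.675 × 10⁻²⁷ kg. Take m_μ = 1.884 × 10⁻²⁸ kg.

At fixed KE, p = √(2mKE) so λ = h/p ∝ 1/√m.
λ_n/λ_μ = √(m_μ/m_n) = √(1.884 × 10⁻²⁸/1.675 × 10⁻²⁷) = √(0.1125) = 0.335.

λ_n/λ_μ = 0.335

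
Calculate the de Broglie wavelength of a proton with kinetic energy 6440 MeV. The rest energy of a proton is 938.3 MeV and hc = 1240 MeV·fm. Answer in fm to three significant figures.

λ = 0.169 fm

Total energy E = KE + m₀c² = 6440 + 938.3 = 7378.3 MeV.
(pc)² = E² − (m₀c²)² = (7378.3)² − (938.3)² = 5.356 × 10⁷ MeV², so pc = 7318 MeV.
λ = hc/(pc) = 1240 MeV·fm / 7318 MeV = 0.169 fm.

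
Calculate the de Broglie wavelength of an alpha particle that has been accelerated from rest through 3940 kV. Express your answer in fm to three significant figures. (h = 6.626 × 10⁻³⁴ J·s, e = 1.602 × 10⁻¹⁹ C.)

λ = 5.12 fm

KE = 2eV = 2 × 1.602 × 10⁻¹⁹ × 3.940 × 10⁶ = 1.262 × 10⁻¹² J.
p = √(2mKE) = √(2 × 6.645 × 10⁻²⁷ × 1.262 × 10⁻¹²) = 1.295 × 10⁻¹⁹ kg·m/s.
λ = h/p = 6.626 × 10⁻³⁴ / 1.295 × 10⁻¹⁹ = 5.12 × 10⁻¹⁵ m = 5.12 fm.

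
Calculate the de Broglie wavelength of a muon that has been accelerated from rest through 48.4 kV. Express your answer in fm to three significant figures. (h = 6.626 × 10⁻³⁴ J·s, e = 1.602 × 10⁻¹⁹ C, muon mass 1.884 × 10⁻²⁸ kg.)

λ = 388 fm

KE = eV = 1.602 × 10⁻¹⁹ × 4.840 × 10⁴ = 7.754 × 10⁻¹⁵ J.
p = √(2mKE) = √(2 × 1.884 × 10⁻²⁸ × 7.754 × 10⁻¹⁵) = 1.709 × 10⁻²¹ kg·m/s.
λ = h/p = 6.626 × 10⁻³⁴ / 1.709 × 10⁻²¹ = 3.88 × 10⁻¹³ m = 388 fm.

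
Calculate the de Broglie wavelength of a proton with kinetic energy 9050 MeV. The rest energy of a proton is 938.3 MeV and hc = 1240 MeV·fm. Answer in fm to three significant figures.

λ = 0.125 fm

Total energy E = KE + m₀c² = 9050 + 938.3 = 9988.3 MeV.
(pc)² = E² − (m₀c²)² = (9988.3)² − (938.3)² = 9.889 × 10⁷ MeV², so pc = 9944 MeV.
λ = hc/(pc) = 1240 MeV·fm / 9944 MeV = 0.125 fm.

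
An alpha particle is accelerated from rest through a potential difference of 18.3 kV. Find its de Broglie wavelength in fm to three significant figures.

KE = 2eV = 2 × 1.602 × 10⁻¹⁹ × 1.830 × 10⁴ = 5.863 × 10⁻¹⁵ J.
p = √(2mKE) = √(2 × 6.645 × 10⁻²⁷ × 5.863 × 10⁻¹⁵) = 8.827 × 10⁻²¹ kg·m/s.
λ = h/p = 6.626 × 10⁻³⁴ / 8.827 × 10⁻²¹ = 7.51 × 10⁻¹⁴ m = 75.1 fm.

λ = 75.1 fm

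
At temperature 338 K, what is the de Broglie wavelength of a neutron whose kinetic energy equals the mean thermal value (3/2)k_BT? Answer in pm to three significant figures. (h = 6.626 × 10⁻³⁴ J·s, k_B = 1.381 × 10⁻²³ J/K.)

KE = (3/2)k_BT = 1.5 × 1.381 × 10⁻²³ × 338 = 7.002 × 10⁻²¹ J.
p = √(2mKE) = √(2 × 1.675 × 10⁻²⁷ × 7.002 × 10⁻²¹) = 4.843 × 10⁻²⁴ kg·m/s.
λ = h/p = 1.37 × 10⁻¹⁰ m = 137 pm.

λ = 137 pm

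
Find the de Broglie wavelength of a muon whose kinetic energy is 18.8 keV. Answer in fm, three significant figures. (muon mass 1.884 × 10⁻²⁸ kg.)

λ = 622 fm

KE = 18.8 keV = 3.012 × 10⁻¹⁵ J.
p = √(2mKE) = √(2 × 1.884 × 10⁻²⁸ × 3.012 × 10⁻¹⁵) = 1.065 × 10⁻²¹ kg·m/s.
λ = h/p = 6.626 × 10⁻³⁴ / 1.065 × 10⁻²¹ = 6.22 × 10⁻¹³ m = 622 fm.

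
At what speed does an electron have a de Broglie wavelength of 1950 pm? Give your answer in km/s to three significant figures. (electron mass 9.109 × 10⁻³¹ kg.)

p = h/λ = 6.626 × 10⁻³⁴ / 1.950 × 10⁻⁹ = 3.398 × 10⁻²⁵ kg·m/s.
v = p/m = 3.398 × 10⁻²⁵ / 9.109 × 10⁻³¹ = 3.73 × 10⁵ m/s = 373 km/s.

v = 373 km/s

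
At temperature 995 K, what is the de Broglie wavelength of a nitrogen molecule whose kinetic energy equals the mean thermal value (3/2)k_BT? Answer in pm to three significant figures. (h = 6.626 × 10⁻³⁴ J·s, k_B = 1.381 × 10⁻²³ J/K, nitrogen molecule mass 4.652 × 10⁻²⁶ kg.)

λ = 15.1 pm

KE = (3/2)k_BT = 1.5 × 1.381 × 10⁻²³ × 995 = 2.061 × 10⁻²⁰ J.
p = √(2mKE) = √(2 × 4.652 × 10⁻²⁶ × 2.061 × 10⁻²⁰) = 4.379 × 10⁻²³ kg·m/s.
λ = h/p = 1.51 × 10⁻¹¹ m = 15.1 pm.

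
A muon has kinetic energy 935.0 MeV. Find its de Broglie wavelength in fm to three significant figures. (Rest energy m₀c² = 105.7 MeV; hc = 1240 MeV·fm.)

λ = 1.20 fm

Total energy E = KE + m₀c² = 935.0 + 105.7 = 1040.7 MeV.
(pc)² = E² − (m₀c²)² = (1040.7)² − (105.7)² = 1.072 × 10⁶ MeV², so pc = 1035 MeV.
λ = hc/(pc) = 1240 MeV·fm / 1035 MeV = 1.20 fm.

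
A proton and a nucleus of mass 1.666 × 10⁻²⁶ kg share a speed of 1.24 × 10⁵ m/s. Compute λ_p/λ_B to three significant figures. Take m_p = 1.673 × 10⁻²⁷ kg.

λ_p/λ_B = 9.96

At fixed v, p = mv so λ = h/(mv) ∝ 1/m.
λ_p/λ_B = m_B/m_p = 1.666 × 10⁻²⁶/1.673 × 10⁻²⁷ = 9.96.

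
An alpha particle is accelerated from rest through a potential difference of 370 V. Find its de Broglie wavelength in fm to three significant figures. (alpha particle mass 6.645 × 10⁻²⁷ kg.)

λ = 528 fm

KE = 2eV = 2 × 1.602 × 10⁻¹⁹ × 370.0 = 1.185 × 10⁻¹⁶ J.
p = √(2mKE) = √(2 × 6.645 × 10⁻²⁷ × 1.185 × 10⁻¹⁶) = 1.255 × 10⁻²¹ kg·m/s.
λ = h/p = 6.626 × 10⁻³⁴ / 1.255 × 10⁻²¹ = 5.28 × 10⁻¹³ m = 528 fm.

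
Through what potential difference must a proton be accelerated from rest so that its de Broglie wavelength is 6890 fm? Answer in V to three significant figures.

p = h/λ = 6.626 × 10⁻³⁴ / 6.890 × 10⁻¹² = 9.617 × 10⁻²³ kg·m/s.
KE = p²/(2m) = 2.764 × 10⁻¹⁸ J.
V = KE/e = 2.764 × 10⁻¹⁸ / (1.602 × 10⁻¹⁹) = 17.3 V.

V = 17.3 V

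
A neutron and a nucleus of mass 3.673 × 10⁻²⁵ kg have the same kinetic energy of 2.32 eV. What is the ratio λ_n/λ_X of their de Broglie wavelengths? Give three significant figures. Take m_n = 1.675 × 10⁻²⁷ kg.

λ_n/λ_X = 14.8

At fixed KE, p = √(2mKE) so λ = h/p ∝ 1/√m.
λ_n/λ_X = √(m_X/m_n) = √(3.673 × 10⁻²⁵/1.675 × 10⁻²⁷) = √(219.3) = 14.8.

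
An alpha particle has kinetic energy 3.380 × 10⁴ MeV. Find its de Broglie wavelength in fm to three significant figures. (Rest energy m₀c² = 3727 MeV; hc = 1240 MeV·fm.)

Total energy E = KE + m₀c² = 3.380 × 10⁴ + 3727 = 37527 MeV.
(pc)² = E² − (m₀c²)² = (37527)² − (3727)² = 1.394 × 10⁹ MeV², so pc = 3.734 × 10⁴ MeV.
λ = hc/(pc) = 1240 MeV·fm / 3.734 × 10⁴ MeV = 0.0332 fm.

λ = 0.0332 fm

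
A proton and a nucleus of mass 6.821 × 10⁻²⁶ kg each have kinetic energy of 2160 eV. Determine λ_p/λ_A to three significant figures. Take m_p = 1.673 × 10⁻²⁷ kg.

At fixed KE, p = √(2mKE) so λ = h/p ∝ 1/√m.
λ_p/λ_A = √(m_A/m_p) = √(6.821 × 10⁻²⁶/1.673 × 10⁻²⁷) = √(40.77) = 6.39.

λ_p/λ_A = 6.39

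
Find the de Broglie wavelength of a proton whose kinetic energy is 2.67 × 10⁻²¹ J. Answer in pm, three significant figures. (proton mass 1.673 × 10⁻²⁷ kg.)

λ = 222 pm

p = √(2mKE) = √(2 × 1.673 × 10⁻²⁷ × 2.670 × 10⁻²¹) = 2.989 × 10⁻²⁴ kg·m/s.
λ = h/p = 6.626 × 10⁻³⁴ / 2.989 × 10⁻²⁴ = 2.22 × 10⁻¹⁰ m = 222 pm.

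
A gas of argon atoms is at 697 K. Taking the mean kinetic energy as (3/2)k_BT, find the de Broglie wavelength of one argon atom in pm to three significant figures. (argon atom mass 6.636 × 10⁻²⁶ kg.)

λ = 15.1 pm

KE = (3/2)k_BT = 1.5 × 1.381 × 10⁻²³ × 697 = 1.444 × 10⁻²⁰ J.
p = √(2mKE) = √(2 × 6.636 × 10⁻²⁶ × 1.444 × 10⁻²⁰) = 4.378 × 10⁻²³ kg·m/s.
λ = h/p = 1.51 × 10⁻¹¹ m = 15.1 pm.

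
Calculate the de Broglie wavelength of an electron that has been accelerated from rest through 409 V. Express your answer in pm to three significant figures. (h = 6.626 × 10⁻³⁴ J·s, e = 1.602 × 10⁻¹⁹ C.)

KE = eV = 1.602 × 10⁻¹⁹ × 409.0 = 6.552 × 10⁻¹⁷ J.
p = √(2mKE) = √(2 × 9.109 × 10⁻³¹ × 6.552 × 10⁻¹⁷) = 1.093 × 10⁻²³ kg·m/s.
λ = h/p = 6.626 × 10⁻³⁴ / 1.093 × 10⁻²³ = 6.06 × 10⁻¹¹ m = 60.6 pm.

λ = 60.6 pm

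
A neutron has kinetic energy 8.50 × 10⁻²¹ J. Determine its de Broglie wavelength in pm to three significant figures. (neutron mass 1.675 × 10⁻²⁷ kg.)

λ = 124 pm

p = √(2mKE) = √(2 × 1.675 × 10⁻²⁷ × 8.500 × 10⁻²¹) = 5.336 × 10⁻²⁴ kg·m/s.
λ = h/p = 6.626 × 10⁻³⁴ / 5.336 × 10⁻²⁴ = 1.24 × 10⁻¹⁰ m = 124 pm.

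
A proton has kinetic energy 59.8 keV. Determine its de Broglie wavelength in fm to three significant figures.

KE = 59.8 keV = 9.580 × 10⁻¹⁵ J.
p = √(2mKE) = √(2 × 1.673 × 10⁻²⁷ × 9.580 × 10⁻¹⁵) = 5.662 × 10⁻²¹ kg·m/s.
λ = h/p = 6.626 × 10⁻³⁴ / 5.662 × 10⁻²¹ = 1.17 × 10⁻¹³ m = 117 fm.

λ = 117 fm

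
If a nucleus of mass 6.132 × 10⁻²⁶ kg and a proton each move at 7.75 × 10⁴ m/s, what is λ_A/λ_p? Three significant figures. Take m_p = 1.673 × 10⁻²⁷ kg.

λ_A/λ_p = 0.0273

At fixed v, p = mv so λ = h/(mv) ∝ 1/m.
λ_A/λ_p = m_p/m_A = 1.673 × 10⁻²⁷/6.132 × 10⁻²⁶ = 0.0273.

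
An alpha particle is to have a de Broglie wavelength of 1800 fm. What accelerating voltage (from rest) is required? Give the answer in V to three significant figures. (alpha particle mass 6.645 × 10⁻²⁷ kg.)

p = h/λ = 6.626 × 10⁻³⁴ / 1.800 × 10⁻¹² = 3.681 × 10⁻²² kg·m/s.
KE = p²/(2m) = 1.020 × 10⁻¹⁷ J.
V = KE/2e = 1.020 × 10⁻¹⁷ / (2 × 1.602 × 10⁻¹⁹) = 31.8 V.

V = 31.8 V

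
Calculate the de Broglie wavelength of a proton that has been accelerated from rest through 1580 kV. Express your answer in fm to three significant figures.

λ = 22.8 fm

KE = eV = 1.602 × 10⁻¹⁹ × 1.580 × 10⁶ = 2.531 × 10⁻¹³ J.
p = √(2mKE) = √(2 × 1.673 × 10⁻²⁷ × 2.531 × 10⁻¹³) = 2.910 × 10⁻²⁰ kg·m/s.
λ = h/p = 6.626 × 10⁻³⁴ / 2.910 × 10⁻²⁰ = 2.28 × 10⁻¹⁴ m = 22.8 fm.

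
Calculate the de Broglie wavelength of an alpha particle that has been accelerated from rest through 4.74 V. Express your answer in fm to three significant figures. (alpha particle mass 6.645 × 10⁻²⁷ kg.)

KE = 2eV = 2 × 1.602 × 10⁻¹⁹ × 4.740 = 1.519 × 10⁻¹⁸ J.
p = √(2mKE) = √(2 × 6.645 × 10⁻²⁷ × 1.519 × 10⁻¹⁸) = 1.421 × 10⁻²² kg·m/s.
λ = h/p = 6.626 × 10⁻³⁴ / 1.421 × 10⁻²² = 4.66 × 10⁻¹² m = 4660 fm.

λ = 4660 fm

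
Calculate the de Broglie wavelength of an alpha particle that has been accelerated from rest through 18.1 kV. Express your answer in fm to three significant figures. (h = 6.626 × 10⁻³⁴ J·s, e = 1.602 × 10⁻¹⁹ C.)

KE = 2eV = 2 × 1.602 × 10⁻¹⁹ × 1.810 × 10⁴ = 5.799 × 10⁻¹⁵ J.
p = √(2mKE) = √(2 × 6.645 × 10⁻²⁷ × 5.799 × 10⁻¹⁵) = 8.779 × 10⁻²¹ kg·m/s.
λ = h/p = 6.626 × 10⁻³⁴ / 8.779 × 10⁻²¹ = 7.55 × 10⁻¹⁴ m = 75.5 fm.

λ = 75.5 fm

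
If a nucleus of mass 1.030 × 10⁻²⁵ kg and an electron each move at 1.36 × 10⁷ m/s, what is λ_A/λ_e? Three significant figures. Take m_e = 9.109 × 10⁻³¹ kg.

λ_A/λ_e = 8.84 × 10⁻⁶

At fixed v, p = mv so λ = h/(mv) ∝ 1/m.
λ_A/λ_e = m_e/m_A = 9.109 × 10⁻³¹/1.030 × 10⁻²⁵ = 8.84 × 10⁻⁶.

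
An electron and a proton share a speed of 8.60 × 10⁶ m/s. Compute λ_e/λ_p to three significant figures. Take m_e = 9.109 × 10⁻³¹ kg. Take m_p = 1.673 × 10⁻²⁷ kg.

At fixed v, p = mv so λ = h/(mv) ∝ 1/m.
λ_e/λ_p = m_p/m_e = 1.673 × 10⁻²⁷/9.109 × 10⁻³¹ = 1840.

λ_e/λ_p = 1840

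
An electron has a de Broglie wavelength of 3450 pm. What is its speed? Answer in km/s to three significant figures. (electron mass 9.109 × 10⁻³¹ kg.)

p = h/λ = 6.626 × 10⁻³⁴ / 3.450 × 10⁻⁹ = 1.921 × 10⁻²⁵ kg·m/s.
v = p/m = 1.921 × 10⁻²⁵ / 9.109 × 10⁻³¹ = 2.11 × 10⁵ m/s = 211 km/s.

v = 211 km/s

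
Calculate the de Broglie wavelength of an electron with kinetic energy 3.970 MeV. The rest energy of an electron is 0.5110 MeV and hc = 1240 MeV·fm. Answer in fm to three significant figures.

λ = 279 fm

Total energy E = KE + m₀c² = 3.970 + 0.5110 = 4.4810 MeV.
(pc)² = E² − (m₀c²)² = (4.4810)² − (0.5110)² = 19.82 MeV², so pc = 4.452 MeV.
λ = hc/(pc) = 1240 MeV·fm / 4.452 MeV = 279 fm.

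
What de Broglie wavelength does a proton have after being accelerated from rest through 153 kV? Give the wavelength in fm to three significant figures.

λ = 73.2 fm

KE = eV = 1.602 × 10⁻¹⁹ × 1.530 × 10⁵ = 2.451 × 10⁻¹⁴ J.
p = √(2mKE) = √(2 × 1.673 × 10⁻²⁷ × 2.451 × 10⁻¹⁴) = 9.056 × 10⁻²¹ kg·m/s.
λ = h/p = 6.626 × 10⁻³⁴ / 9.056 × 10⁻²¹ = 7.32 × 10⁻¹⁴ m = 73.2 fm.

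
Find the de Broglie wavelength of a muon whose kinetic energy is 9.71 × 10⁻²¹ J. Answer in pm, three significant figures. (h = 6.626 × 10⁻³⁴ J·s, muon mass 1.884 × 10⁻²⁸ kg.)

λ = 346 pm

p = √(2mKE) = √(2 × 1.884 × 10⁻²⁸ × 9.710 × 10⁻²¹) = 1.913 × 10⁻²⁴ kg·m/s.
λ = h/p = 6.626 × 10⁻³⁴ / 1.913 × 10⁻²⁴ = 3.46 × 10⁻¹⁰ m = 346 pm.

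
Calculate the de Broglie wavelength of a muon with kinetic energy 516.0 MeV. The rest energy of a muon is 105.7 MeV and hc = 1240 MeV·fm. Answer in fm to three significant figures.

λ = 2.02 fm

Total energy E = KE + m₀c² = 516.0 + 105.7 = 621.7 MeV.
(pc)² = E² − (m₀c²)² = (621.7)² − (105.7)² = 3.753 × 10⁵ MeV², so pc = 612.6 MeV.
λ = hc/(pc) = 1240 MeV·fm / 612.6 MeV = 2.02 fm.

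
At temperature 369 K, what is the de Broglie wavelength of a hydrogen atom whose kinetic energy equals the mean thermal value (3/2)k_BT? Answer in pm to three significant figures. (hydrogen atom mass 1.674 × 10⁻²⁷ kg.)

λ = 131 pm

KE = (3/2)k_BT = 1.5 × 1.381 × 10⁻²³ × 369 = 7.644 × 10⁻²¹ J.
p = √(2mKE) = √(2 × 1.674 × 10⁻²⁷ × 7.644 × 10⁻²¹) = 5.059 × 10⁻²⁴ kg·m/s.
λ = h/p = 1.31 × 10⁻¹⁰ m = 131 pm.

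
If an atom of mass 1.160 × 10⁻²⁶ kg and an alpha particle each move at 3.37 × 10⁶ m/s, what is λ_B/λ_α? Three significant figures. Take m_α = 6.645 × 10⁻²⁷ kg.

At fixed v, p = mv so λ = h/(mv) ∝ 1/m.
λ_B/λ_α = m_α/m_B = 6.645 × 10⁻²⁷/1.160 × 10⁻²⁶ = 0.573.

λ_B/λ_α = 0.573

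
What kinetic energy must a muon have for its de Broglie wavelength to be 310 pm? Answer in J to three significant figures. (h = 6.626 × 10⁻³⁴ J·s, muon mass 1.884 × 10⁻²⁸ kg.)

p = h/λ = 6.626 × 10⁻³⁴ / 3.100 × 10⁻¹⁰ = 2.137 × 10⁻²⁴ kg·m/s.
KE = p²/(2m) = (2.137 × 10⁻²⁴)² / (2 × 1.884 × 10⁻²⁸) = 1.212 × 10⁻²⁰ J = 1.21 × 10⁻²⁰ J.

KE = 1.21 × 10⁻²⁰ J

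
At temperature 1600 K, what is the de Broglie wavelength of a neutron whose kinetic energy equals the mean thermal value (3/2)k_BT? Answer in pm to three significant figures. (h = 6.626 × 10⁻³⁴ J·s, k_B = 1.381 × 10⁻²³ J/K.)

λ = 62.9 pm

KE = (3/2)k_BT = 1.5 × 1.381 × 10⁻²³ × 1600 = 3.314 × 10⁻²⁰ J.
p = √(2mKE) = √(2 × 1.675 × 10⁻²⁷ × 3.314 × 10⁻²⁰) = 1.054 × 10⁻²³ kg·m/s.
λ = h/p = 6.29 × 10⁻¹¹ m = 62.9 pm.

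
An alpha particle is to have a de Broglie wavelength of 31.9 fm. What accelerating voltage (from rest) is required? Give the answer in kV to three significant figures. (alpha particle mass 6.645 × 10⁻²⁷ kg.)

V = 101 kV

p = h/λ = 6.626 × 10⁻³⁴ / 3.190 × 10⁻¹⁴ = 2.077 × 10⁻²⁰ kg·m/s.
KE = p²/(2m) = 3.246 × 10⁻¹⁴ J.
V = KE/2e = 3.246 × 10⁻¹⁴ / (2 × 1.602 × 10⁻¹⁹) = 101 kV.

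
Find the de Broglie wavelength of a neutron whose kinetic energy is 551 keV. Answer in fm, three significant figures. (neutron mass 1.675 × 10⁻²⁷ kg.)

λ = 38.5 fm

KE = 551 keV = 8.827 × 10⁻¹⁴ J.
p = √(2mKE) = √(2 × 1.675 × 10⁻²⁷ × 8.827 × 10⁻¹⁴) = 1.720 × 10⁻²⁰ kg·m/s.
λ = h/p = 6.626 × 10⁻³⁴ / 1.720 × 10⁻²⁰ = 3.85 × 10⁻¹⁴ m = 38.5 fm.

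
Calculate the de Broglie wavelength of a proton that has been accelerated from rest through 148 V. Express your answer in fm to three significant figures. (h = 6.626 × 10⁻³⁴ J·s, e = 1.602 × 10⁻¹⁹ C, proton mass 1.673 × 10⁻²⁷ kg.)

KE = eV = 1.602 × 10⁻¹⁹ × 148.0 = 2.371 × 10⁻¹⁷ J.
p = √(2mKE) = √(2 × 1.673 × 10⁻²⁷ × 2.371 × 10⁻¹⁷) = 2.817 × 10⁻²² kg·m/s.
λ = h/p = 6.626 × 10⁻³⁴ / 2.817 × 10⁻²² = 2.35 × 10⁻¹² m = 2350 fm.

λ = 2350 fm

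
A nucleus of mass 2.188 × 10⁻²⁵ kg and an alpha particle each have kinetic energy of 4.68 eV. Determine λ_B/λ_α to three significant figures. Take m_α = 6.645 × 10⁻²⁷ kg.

λ_B/λ_α = 0.174

At fixed KE, p = √(2mKE) so λ = h/p ∝ 1/√m.
λ_B/λ_α = √(m_α/m_B) = √(6.645 × 10⁻²⁷/2.188 × 10⁻²⁵) = √(0.03037) = 0.174.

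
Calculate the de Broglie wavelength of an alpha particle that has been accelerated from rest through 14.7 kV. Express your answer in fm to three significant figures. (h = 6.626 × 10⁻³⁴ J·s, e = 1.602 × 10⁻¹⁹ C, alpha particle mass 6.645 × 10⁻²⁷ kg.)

λ = 83.7 fm

KE = 2eV = 2 × 1.602 × 10⁻¹⁹ × 1.470 × 10⁴ = 4.710 × 10⁻¹⁵ J.
p = √(2mKE) = √(2 × 6.645 × 10⁻²⁷ × 4.710 × 10⁻¹⁵) = 7.912 × 10⁻²¹ kg·m/s.
λ = h/p = 6.626 × 10⁻³⁴ / 7.912 × 10⁻²¹ = 8.37 × 10⁻¹⁴ m = 83.7 fm.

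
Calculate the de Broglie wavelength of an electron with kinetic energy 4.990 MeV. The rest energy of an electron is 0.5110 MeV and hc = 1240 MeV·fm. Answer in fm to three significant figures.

Total energy E = KE + m₀c² = 4.990 + 0.5110 = 5.5010 MeV.
(pc)² = E² − (m₀c²)² = (5.5010)² − (0.5110)² = 30.00 MeV², so pc = 5.477 MeV.
λ = hc/(pc) = 1240 MeV·fm / 5.477 MeV = 226 fm.

λ = 226 fm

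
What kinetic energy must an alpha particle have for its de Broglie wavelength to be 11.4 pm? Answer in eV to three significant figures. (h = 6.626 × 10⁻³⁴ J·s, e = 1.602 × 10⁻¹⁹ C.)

p = h/λ = 6.626 × 10⁻³⁴ / 1.140 × 10⁻¹¹ = 5.812 × 10⁻²³ kg·m/s.
KE = p²/(2m) = (5.812 × 10⁻²³)² / (2 × 6.645 × 10⁻²⁷) = 2.542 × 10⁻¹⁹ J = 1.59 eV.

KE = 1.59 eV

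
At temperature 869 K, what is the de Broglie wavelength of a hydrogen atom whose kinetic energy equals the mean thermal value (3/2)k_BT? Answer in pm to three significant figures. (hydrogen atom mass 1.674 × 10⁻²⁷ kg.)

KE = (3/2)k_BT = 1.5 × 1.381 × 10⁻²³ × 869 = 1.800 × 10⁻²⁰ J.
p = √(2mKE) = √(2 × 1.674 × 10⁻²⁷ × 1.800 × 10⁻²⁰) = 7.763 × 10⁻²⁴ kg·m/s.
λ = h/p = 8.54 × 10⁻¹¹ m = 85.4 pm.

λ = 85.4 pm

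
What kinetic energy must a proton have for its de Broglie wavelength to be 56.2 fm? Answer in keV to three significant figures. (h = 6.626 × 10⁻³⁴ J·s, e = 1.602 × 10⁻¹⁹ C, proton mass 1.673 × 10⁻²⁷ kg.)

KE = 259 keV

p = h/λ = 6.626 × 10⁻³⁴ / 5.620 × 10⁻¹⁴ = 1.179 × 10⁻²⁰ kg·m/s.
KE = p²/(2m) = (1.179 × 10⁻²⁰)² / (2 × 1.673 × 10⁻²⁷) = 4.154 × 10⁻¹⁴ J = 259 keV.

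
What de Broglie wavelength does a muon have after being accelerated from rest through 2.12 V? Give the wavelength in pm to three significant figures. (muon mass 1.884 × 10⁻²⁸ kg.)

λ = 58.6 pm

KE = eV = 1.602 × 10⁻¹⁹ × 2.120 = 3.396 × 10⁻¹⁹ J.
p = √(2mKE) = √(2 × 1.884 × 10⁻²⁸ × 3.396 × 10⁻¹⁹) = 1.131 × 10⁻²³ kg·m/s.
λ = h/p = 6.626 × 10⁻³⁴ / 1.131 × 10⁻²³ = 5.86 × 10⁻¹¹ m = 58.6 pm.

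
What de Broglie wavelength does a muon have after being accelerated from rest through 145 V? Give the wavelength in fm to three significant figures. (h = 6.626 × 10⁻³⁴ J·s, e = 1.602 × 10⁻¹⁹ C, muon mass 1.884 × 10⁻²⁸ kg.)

λ = 7080 fm

KE = eV = 1.602 × 10⁻¹⁹ × 145.0 = 2.323 × 10⁻¹⁷ J.
p = √(2mKE) = √(2 × 1.884 × 10⁻²⁸ × 2.323 × 10⁻¹⁷) = 9.356 × 10⁻²³ kg·m/s.
λ = h/p = 6.626 × 10⁻³⁴ / 9.356 × 10⁻²³ = 7.08 × 10⁻¹² m = 7080 fm.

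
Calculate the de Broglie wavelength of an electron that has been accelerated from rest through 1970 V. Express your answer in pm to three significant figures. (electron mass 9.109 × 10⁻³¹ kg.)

KE = eV = 1.602 × 10⁻¹⁹ × 1970 = 3.156 × 10⁻¹⁶ J.
p = √(2mKE) = √(2 × 9.109 × 10⁻³¹ × 3.156 × 10⁻¹⁶) = 2.398 × 10⁻²³ kg·m/s.
λ = h/p = 6.626 × 10⁻³⁴ / 2.398 × 10⁻²³ = 2.76 × 10⁻¹¹ m = 27.6 pm.

λ = 27.6 pm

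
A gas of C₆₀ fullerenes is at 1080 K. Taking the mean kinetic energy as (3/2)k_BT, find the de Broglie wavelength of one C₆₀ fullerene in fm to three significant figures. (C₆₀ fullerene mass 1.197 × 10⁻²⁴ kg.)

KE = (3/2)k_BT = 1.5 × 1.381 × 10⁻²³ × 1080 = 2.237 × 10⁻²⁰ J.
p = √(2mKE) = √(2 × 1.197 × 10⁻²⁴ × 2.237 × 10⁻²⁰) = 2.314 × 10⁻²² kg·m/s.
λ = h/p = 2.86 × 10⁻¹² m = 2860 fm.

λ = 2860 fm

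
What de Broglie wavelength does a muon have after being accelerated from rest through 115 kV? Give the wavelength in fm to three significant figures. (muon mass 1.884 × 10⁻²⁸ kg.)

KE = eV = 1.602 × 10⁻¹⁹ × 1.150 × 10⁵ = 1.842 × 10⁻¹⁴ J.
p = √(2mKE) = √(2 × 1.884 × 10⁻²⁸ × 1.842 × 10⁻¹⁴) = 2.635 × 10⁻²¹ kg·m/s.
λ = h/p = 6.626 × 10⁻³⁴ / 2.635 × 10⁻²¹ = 2.51 × 10⁻¹³ m = 251 fm.

λ = 251 fm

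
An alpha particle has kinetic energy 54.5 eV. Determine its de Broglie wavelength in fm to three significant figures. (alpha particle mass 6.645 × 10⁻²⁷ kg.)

λ = 1950 fm

KE = 54.5 eV = 8.731 × 10⁻¹⁸ J.
p = √(2mKE) = √(2 × 6.645 × 10⁻²⁷ × 8.731 × 10⁻¹⁸) = 3.406 × 10⁻²² kg·m/s.
λ = h/p = 6.626 × 10⁻³⁴ / 3.406 × 10⁻²² = 1.95 × 10⁻¹² m = 1950 fm.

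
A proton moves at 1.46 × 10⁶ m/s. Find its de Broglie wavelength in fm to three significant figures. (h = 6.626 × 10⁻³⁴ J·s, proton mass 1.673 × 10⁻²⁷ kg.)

λ = 271 fm

p = mv = 1.673 × 10⁻²⁷ × 1.46 × 10⁶ = 2.443 × 10⁻²¹ kg·m/s.
λ = h/p = 6.626 × 10⁻³⁴ / 2.443 × 10⁻²¹ = 2.71 × 10⁻¹³ m = 271 fm.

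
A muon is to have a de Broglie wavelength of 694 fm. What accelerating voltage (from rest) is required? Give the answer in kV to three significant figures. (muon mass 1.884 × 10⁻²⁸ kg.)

V = 15.1 kV

p = h/λ = 6.626 × 10⁻³⁴ / 6.940 × 10⁻¹³ = 9.548 × 10⁻²² kg·m/s.
KE = p²/(2m) = 2.419 × 10⁻¹⁵ J.
V = KE/e = 2.419 × 10⁻¹⁵ / (1.602 × 10⁻¹⁹) = 15.1 kV.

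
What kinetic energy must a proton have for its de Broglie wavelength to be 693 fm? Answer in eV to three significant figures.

KE = 1710 eV

p = h/λ = 6.626 × 10⁻³⁴ / 6.930 × 10⁻¹³ = 9.561 × 10⁻²² kg·m/s.
KE = p²/(2m) = (9.561 × 10⁻²²)² / (2 × 1.673 × 10⁻²⁷) = 2.732 × 10⁻¹⁶ J = 1710 eV.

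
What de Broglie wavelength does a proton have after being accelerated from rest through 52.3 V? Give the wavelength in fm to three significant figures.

λ = 3960 fm

KE = eV = 1.602 × 10⁻¹⁹ × 52.30 = 8.378 × 10⁻¹⁸ J.
p = √(2mKE) = √(2 × 1.673 × 10⁻²⁷ × 8.378 × 10⁻¹⁸) = 1.674 × 10⁻²² kg·m/s.
λ = h/p = 6.626 × 10⁻³⁴ / 1.674 × 10⁻²² = 3.96 × 10⁻¹² m = 3960 fm.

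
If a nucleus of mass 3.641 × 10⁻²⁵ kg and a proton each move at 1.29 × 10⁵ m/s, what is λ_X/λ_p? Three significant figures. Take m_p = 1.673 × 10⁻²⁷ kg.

λ_X/λ_p = 4.59 × 10⁻³

At fixed v, p = mv so λ = h/(mv) ∝ 1/m.
λ_X/λ_p = m_p/m_X = 1.673 × 10⁻²⁷/3.641 × 10⁻²⁵ = 4.59 × 10⁻³.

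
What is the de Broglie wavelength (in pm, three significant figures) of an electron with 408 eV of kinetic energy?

λ = 60.7 pm

KE = 408 eV = 6.536 × 10⁻¹⁷ J.
p = √(2mKE) = √(2 × 9.109 × 10⁻³¹ × 6.536 × 10⁻¹⁷) = 1.091 × 10⁻²³ kg·m/s.
λ = h/p = 6.626 × 10⁻³⁴ / 1.091 × 10⁻²³ = 6.07 × 10⁻¹¹ m = 60.7 pm.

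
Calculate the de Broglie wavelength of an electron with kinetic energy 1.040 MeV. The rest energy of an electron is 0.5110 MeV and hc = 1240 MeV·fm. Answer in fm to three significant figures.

Total energy E = KE + m₀c² = 1.040 + 0.5110 = 1.5510 MeV.
(pc)² = E² − (m₀c²)² = (1.5510)² − (0.5110)² = 2.144 MeV², so pc = 1.464 MeV.
λ = hc/(pc) = 1240 MeV·fm / 1.464 MeV = 847 fm.

λ = 847 fm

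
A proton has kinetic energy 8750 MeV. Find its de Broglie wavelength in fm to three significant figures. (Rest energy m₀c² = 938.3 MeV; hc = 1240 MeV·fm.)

λ = 0.129 fm

Total energy E = KE + m₀c² = 8750 + 938.3 = 9688.3 MeV.
(pc)² = E² − (m₀c²)² = (9688.3)² − (938.3)² = 9.298 × 10⁷ MeV², so pc = 9643 MeV.
λ = hc/(pc) = 1240 MeV·fm / 9643 MeV = 0.129 fm.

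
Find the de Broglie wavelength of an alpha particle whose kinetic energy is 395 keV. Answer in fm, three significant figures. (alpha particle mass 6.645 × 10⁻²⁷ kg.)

KE = 395 keV = 6.328 × 10⁻¹⁴ J.
p = √(2mKE) = √(2 × 6.645 × 10⁻²⁷ × 6.328 × 10⁻¹⁴) = 2.900 × 10⁻²⁰ kg·m/s.
λ = h/p = 6.626 × 10⁻³⁴ / 2.900 × 10⁻²⁰ = 2.28 × 10⁻¹⁴ m = 22.8 fm.

λ = 22.8 fm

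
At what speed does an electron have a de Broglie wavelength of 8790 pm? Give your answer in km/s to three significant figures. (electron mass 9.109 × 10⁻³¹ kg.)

v = 82.8 km/s

p = h/λ = 6.626 × 10⁻³⁴ / 8.790 × 10⁻⁹ = 7.538 × 10⁻²⁶ kg·m/s.
v = p/m = 7.538 × 10⁻²⁶ / 9.109 × 10⁻³¹ = 8.28 × 10⁴ m/s = 82.8 km/s.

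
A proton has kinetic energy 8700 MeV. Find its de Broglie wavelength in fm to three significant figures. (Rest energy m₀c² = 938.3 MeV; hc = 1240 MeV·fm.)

Total energy E = KE + m₀c² = 8700 + 938.3 = 9638.3 MeV.
(pc)² = E² − (m₀c²)² = (9638.3)² − (938.3)² = 9.202 × 10⁷ MeV², so pc = 9593 MeV.
λ = hc/(pc) = 1240 MeV·fm / 9593 MeV = 0.129 fm.

λ = 0.129 fm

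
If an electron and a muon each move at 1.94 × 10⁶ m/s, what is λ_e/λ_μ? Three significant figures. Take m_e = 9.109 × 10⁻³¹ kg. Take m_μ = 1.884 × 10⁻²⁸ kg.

At fixed v, p = mv so λ = h/(mv) ∝ 1/m.
λ_e/λ_μ = m_μ/m_e = 1.884 × 10⁻²⁸/9.109 × 10⁻³¹ = 207.

λ_e/λ_μ = 207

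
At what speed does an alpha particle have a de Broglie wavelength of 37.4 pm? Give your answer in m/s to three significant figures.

p = h/λ = 6.626 × 10⁻³⁴ / 3.740 × 10⁻¹¹ = 1.772 × 10⁻²³ kg·m/s.
v = p/m = 1.772 × 10⁻²³ / 6.645 × 10⁻²⁷ = 2.67 × 10³ m/s = 2670 m/s.

v = 2670 m/s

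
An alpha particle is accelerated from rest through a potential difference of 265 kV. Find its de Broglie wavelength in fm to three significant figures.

λ = 19.7 fm

KE = 2eV = 2 × 1.602 × 10⁻¹⁹ × 2.650 × 10⁵ = 8.491 × 10⁻¹⁴ J.
p = √(2mKE) = √(2 × 6.645 × 10⁻²⁷ × 8.491 × 10⁻¹⁴) = 3.359 × 10⁻²⁰ kg·m/s.
λ = h/p = 6.626 × 10⁻³⁴ / 3.359 × 10⁻²⁰ = 1.97 × 10⁻¹⁴ m = 19.7 fm.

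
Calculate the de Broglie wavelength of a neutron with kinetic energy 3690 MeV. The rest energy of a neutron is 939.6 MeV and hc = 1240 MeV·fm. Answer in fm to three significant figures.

Total energy E = KE + m₀c² = 3690 + 939.6 = 4629.6 MeV.
(pc)² = E² − (m₀c²)² = (4629.6)² − (939.6)² = 2.055 × 10⁷ MeV², so pc = 4533 MeV.
λ = hc/(pc) = 1240 MeV·fm / 4533 MeV = 0.274 fm.

λ = 0.274 fm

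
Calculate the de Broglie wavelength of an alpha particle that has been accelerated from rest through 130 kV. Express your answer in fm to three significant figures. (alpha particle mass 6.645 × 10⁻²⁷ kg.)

KE = 2eV = 2 × 1.602 × 10⁻¹⁹ × 1.300 × 10⁵ = 4.165 × 10⁻¹⁴ J.
p = √(2mKE) = √(2 × 6.645 × 10⁻²⁷ × 4.165 × 10⁻¹⁴) = 2.353 × 10⁻²⁰ kg·m/s.
λ = h/p = 6.626 × 10⁻³⁴ / 2.353 × 10⁻²⁰ = 2.82 × 10⁻¹⁴ m = 28.2 fm.

λ = 28.2 fm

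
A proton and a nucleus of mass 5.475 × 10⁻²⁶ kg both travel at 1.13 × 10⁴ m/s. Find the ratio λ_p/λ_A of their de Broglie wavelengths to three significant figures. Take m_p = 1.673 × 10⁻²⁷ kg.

At fixed v, p = mv so λ = h/(mv) ∝ 1/m.
λ_p/λ_A = m_A/m_p = 5.475 × 10⁻²⁶/1.673 × 10⁻²⁷ = 32.7.

λ_p/λ_A = 32.7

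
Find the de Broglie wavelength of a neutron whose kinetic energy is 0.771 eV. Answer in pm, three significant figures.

λ = 32.6 pm

KE = 0.771 eV = 1.235 × 10⁻¹⁹ J.
p = √(2mKE) = √(2 × 1.675 × 10⁻²⁷ × 1.235 × 10⁻¹⁹) = 2.034 × 10⁻²³ kg·m/s.
λ = h/p = 6.626 × 10⁻³⁴ / 2.034 × 10⁻²³ = 3.26 × 10⁻¹¹ m = 32.6 pm.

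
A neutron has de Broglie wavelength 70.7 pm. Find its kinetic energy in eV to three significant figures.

p = h/λ = 6.626 × 10⁻³⁴ / 7.070 × 10⁻¹¹ = 9.372 × 10⁻²⁴ kg·m/s.
KE = p²/(2m) = (9.372 × 10⁻²⁴)² / (2 × 1.675 × 10⁻²⁷) = 2.622 × 10⁻²⁰ J = 0.164 eV.

KE = 0.164 eV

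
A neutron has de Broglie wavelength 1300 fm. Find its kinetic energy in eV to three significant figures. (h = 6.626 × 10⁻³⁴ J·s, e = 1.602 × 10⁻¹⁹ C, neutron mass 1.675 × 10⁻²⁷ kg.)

KE = 484 eV

p = h/λ = 6.626 × 10⁻³⁴ / 1.300 × 10⁻¹² = 5.097 × 10⁻²² kg·m/s.
KE = p²/(2m) = (5.097 × 10⁻²²)² / (2 × 1.675 × 10⁻²⁷) = 7.755 × 10⁻¹⁷ J = 484 eV.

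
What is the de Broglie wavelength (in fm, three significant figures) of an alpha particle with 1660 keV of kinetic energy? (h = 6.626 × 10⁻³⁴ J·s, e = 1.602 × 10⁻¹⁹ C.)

KE = 1660 keV = 2.659 × 10⁻¹³ J.
p = √(2mKE) = √(2 × 6.645 × 10⁻²⁷ × 2.659 × 10⁻¹³) = 5.945 × 10⁻²⁰ kg·m/s.
λ = h/p = 6.626 × 10⁻³⁴ / 5.945 × 10⁻²⁰ = 1.11 × 10⁻¹⁴ m = 11.1 fm.

λ = 11.1 fm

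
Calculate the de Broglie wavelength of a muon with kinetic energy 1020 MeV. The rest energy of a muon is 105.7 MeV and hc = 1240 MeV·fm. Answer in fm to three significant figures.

λ = 1.11 fm

Total energy E = KE + m₀c² = 1020 + 105.7 = 1125.7 MeV.
(pc)² = E² − (m₀c²)² = (1125.7)² − (105.7)² = 1.256 × 10⁶ MeV², so pc = 1121 MeV.
λ = hc/(pc) = 1240 MeV·fm / 1121 MeV = 1.11 fm.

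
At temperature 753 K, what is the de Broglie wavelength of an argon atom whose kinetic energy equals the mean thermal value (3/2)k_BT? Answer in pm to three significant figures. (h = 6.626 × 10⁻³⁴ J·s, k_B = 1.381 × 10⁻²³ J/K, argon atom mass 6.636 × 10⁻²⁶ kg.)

KE = (3/2)k_BT = 1.5 × 1.381 × 10⁻²³ × 753 = 1.560 × 10⁻²⁰ J.
p = √(2mKE) = √(2 × 6.636 × 10⁻²⁶ × 1.560 × 10⁻²⁰) = 4.550 × 10⁻²³ kg·m/s.
λ = h/p = 1.46 × 10⁻¹¹ m = 14.6 pm.

λ = 14.6 pm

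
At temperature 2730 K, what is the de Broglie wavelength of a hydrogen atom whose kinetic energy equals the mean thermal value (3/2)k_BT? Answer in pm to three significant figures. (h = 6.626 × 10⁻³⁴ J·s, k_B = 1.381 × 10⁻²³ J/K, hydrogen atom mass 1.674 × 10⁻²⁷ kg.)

KE = (3/2)k_BT = 1.5 × 1.381 × 10⁻²³ × 2730 = 5.655 × 10⁻²⁰ J.
p = √(2mKE) = √(2 × 1.674 × 10⁻²⁷ × 5.655 × 10⁻²⁰) = 1.376 × 10⁻²³ kg·m/s.
λ = h/p = 4.82 × 10⁻¹¹ m = 48.2 pm.

λ = 48.2 pm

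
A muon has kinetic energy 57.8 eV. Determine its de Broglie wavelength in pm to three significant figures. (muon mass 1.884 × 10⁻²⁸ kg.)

KE = 57.8 eV = 9.260 × 10⁻¹⁸ J.
p = √(2mKE) = √(2 × 1.884 × 10⁻²⁸ × 9.260 × 10⁻¹⁸) = 5.907 × 10⁻²³ kg·m/s.
λ = h/p = 6.626 × 10⁻³⁴ / 5.907 × 10⁻²³ = 1.12 × 10⁻¹¹ m = 11.2 pm.

λ = 11.2 pm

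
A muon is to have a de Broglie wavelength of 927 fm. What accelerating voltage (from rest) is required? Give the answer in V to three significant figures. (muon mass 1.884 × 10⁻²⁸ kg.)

V = 8460 V

p = h/λ = 6.626 × 10⁻³⁴ / 9.270 × 10⁻¹³ = 7.148 × 10⁻²² kg·m/s.
KE = p²/(2m) = 1.356 × 10⁻¹⁵ J.
V = KE/e = 1.356 × 10⁻¹⁵ / (1.602 × 10⁻¹⁹) = 8460 V.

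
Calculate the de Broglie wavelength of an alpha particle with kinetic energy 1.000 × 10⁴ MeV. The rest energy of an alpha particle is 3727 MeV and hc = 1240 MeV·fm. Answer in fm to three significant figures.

Total energy E = KE + m₀c² = 1.000 × 10⁴ + 3727 = 13727 MeV.
(pc)² = E² − (m₀c²)² = (13727)² − (3727)² = 1.745 × 10⁸ MeV², so pc = 1.321 × 10⁴ MeV.
λ = hc/(pc) = 1240 MeV·fm / 1.321 × 10⁴ MeV = 0.0939 fm.

λ = 0.0939 fm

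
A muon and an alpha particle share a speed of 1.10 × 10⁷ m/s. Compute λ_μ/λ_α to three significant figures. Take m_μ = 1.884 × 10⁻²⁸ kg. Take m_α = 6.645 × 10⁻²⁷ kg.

At fixed v, p = mv so λ = h/(mv) ∝ 1/m.
λ_μ/λ_α = m_α/m_μ = 6.645 × 10⁻²⁷/1.884 × 10⁻²⁸ = 35.3.

λ_μ/λ_α = 35.3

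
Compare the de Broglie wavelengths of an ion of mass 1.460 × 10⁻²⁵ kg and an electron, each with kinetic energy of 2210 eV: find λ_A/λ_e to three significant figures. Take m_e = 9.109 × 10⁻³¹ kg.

λ_A/λ_e = 2.50 × 10⁻³

At fixed KE, p = √(2mKE) so λ = h/p ∝ 1/√m.
λ_A/λ_e = √(m_e/m_A) = √(9.109 × 10⁻³¹/1.460 × 10⁻²⁵) = √(6.239 × 10⁻⁶) = 2.50 × 10⁻³.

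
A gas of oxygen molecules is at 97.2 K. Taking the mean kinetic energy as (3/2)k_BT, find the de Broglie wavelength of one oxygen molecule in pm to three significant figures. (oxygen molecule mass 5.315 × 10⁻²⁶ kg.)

λ = 45.3 pm

KE = (3/2)k_BT = 1.5 × 1.381 × 10⁻²³ × 97.2 = 2.013 × 10⁻²¹ J.
p = √(2mKE) = √(2 × 5.315 × 10⁻²⁶ × 2.013 × 10⁻²¹) = 1.463 × 10⁻²³ kg·m/s.
λ = h/p = 4.53 × 10⁻¹¹ m = 45.3 pm.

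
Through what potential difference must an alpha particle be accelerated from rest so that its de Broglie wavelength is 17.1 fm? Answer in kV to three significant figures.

p = h/λ = 6.626 × 10⁻³⁴ / 1.710 × 10⁻¹⁴ = 3.875 × 10⁻²⁰ kg·m/s.
KE = p²/(2m) = 1.130 × 10⁻¹³ J.
V = KE/2e = 1.130 × 10⁻¹³ / (2 × 1.602 × 10⁻¹⁹) = 353 kV.

V = 353 kV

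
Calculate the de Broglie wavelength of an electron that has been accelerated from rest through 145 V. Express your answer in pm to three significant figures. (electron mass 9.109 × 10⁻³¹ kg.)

KE = eV = 1.602 × 10⁻¹⁹ × 145.0 = 2.323 × 10⁻¹⁷ J.
p = √(2mKE) = √(2 × 9.109 × 10⁻³¹ × 2.323 × 10⁻¹⁷) = 6.505 × 10⁻²⁴ kg·m/s.
λ = h/p = 6.626 × 10⁻³⁴ / 6.505 × 10⁻²⁴ = 1.02 × 10⁻¹⁰ m = 102 pm.

λ = 102 pm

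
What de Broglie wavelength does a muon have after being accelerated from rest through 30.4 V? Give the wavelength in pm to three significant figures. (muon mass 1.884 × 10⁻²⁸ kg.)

KE = eV = 1.602 × 10⁻¹⁹ × 30.40 = 4.870 × 10⁻¹⁸ J.
p = √(2mKE) = √(2 × 1.884 × 10⁻²⁸ × 4.870 × 10⁻¹⁸) = 4.284 × 10⁻²³ kg·m/s.
λ = h/p = 6.626 × 10⁻³⁴ / 4.284 × 10⁻²³ = 1.55 × 10⁻¹¹ m = 15.5 pm.

λ = 15.5 pm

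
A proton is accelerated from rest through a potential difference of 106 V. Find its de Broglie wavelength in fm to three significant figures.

KE = eV = 1.602 × 10⁻¹⁹ × 106.0 = 1.698 × 10⁻¹⁷ J.
p = √(2mKE) = √(2 × 1.673 × 10⁻²⁷ × 1.698 × 10⁻¹⁷) = 2.384 × 10⁻²² kg·m/s.
λ = h/p = 6.626 × 10⁻³⁴ / 2.384 × 10⁻²² = 2.78 × 10⁻¹² m = 2780 fm.

λ = 2780 fm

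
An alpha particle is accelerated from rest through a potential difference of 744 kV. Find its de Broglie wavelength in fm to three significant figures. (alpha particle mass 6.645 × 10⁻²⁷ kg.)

KE = 2eV = 2 × 1.602 × 10⁻¹⁹ × 7.440 × 10⁵ = 2.384 × 10⁻¹³ J.
p = √(2mKE) = √(2 × 6.645 × 10⁻²⁷ × 2.384 × 10⁻¹³) = 5.629 × 10⁻²⁰ kg·m/s.
λ = h/p = 6.626 × 10⁻³⁴ / 5.629 × 10⁻²⁰ = 1.18 × 10⁻¹⁴ m = 11.8 fm.

λ = 11.8 fm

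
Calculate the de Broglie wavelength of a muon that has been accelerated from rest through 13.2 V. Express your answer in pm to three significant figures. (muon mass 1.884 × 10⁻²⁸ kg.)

KE = eV = 1.602 × 10⁻¹⁹ × 13.20 = 2.115 × 10⁻¹⁸ J.
p = √(2mKE) = √(2 × 1.884 × 10⁻²⁸ × 2.115 × 10⁻¹⁸) = 2.823 × 10⁻²³ kg·m/s.
λ = h/p = 6.626 × 10⁻³⁴ / 2.823 × 10⁻²³ = 2.35 × 10⁻¹¹ m = 23.5 pm.

λ = 23.5 pm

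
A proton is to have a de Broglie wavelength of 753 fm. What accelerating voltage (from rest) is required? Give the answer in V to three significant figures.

V = 1440 V

p = h/λ = 6.626 × 10⁻³⁴ / 7.530 × 10⁻¹³ = 8.799 × 10⁻²² kg·m/s.
KE = p²/(2m) = 2.314 × 10⁻¹⁶ J.
V = KE/e = 2.314 × 10⁻¹⁶ / (1.602 × 10⁻¹⁹) = 1440 V.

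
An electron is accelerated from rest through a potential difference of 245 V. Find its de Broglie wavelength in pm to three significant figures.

KE = eV = 1.602 × 10⁻¹⁹ × 245.0 = 3.925 × 10⁻¹⁷ J.
p = √(2mKE) = √(2 × 9.109 × 10⁻³¹ × 3.925 × 10⁻¹⁷) = 8.456 × 10⁻²⁴ kg·m/s.
λ = h/p = 6.626 × 10⁻³⁴ / 8.456 × 10⁻²⁴ = 7.84 × 10⁻¹¹ m = 78.4 pm.

λ = 78.4 pm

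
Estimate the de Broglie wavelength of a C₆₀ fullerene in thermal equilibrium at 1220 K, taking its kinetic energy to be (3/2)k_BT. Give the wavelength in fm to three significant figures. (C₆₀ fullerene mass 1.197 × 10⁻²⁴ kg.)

KE = (3/2)k_BT = 1.5 × 1.381 × 10⁻²³ × 1220 = 2.527 × 10⁻²⁰ J.
p = √(2mKE) = √(2 × 1.197 × 10⁻²⁴ × 2.527 × 10⁻²⁰) = 2.460 × 10⁻²² kg·m/s.
λ = h/p = 2.69 × 10⁻¹² m = 2690 fm.

λ = 2690 fm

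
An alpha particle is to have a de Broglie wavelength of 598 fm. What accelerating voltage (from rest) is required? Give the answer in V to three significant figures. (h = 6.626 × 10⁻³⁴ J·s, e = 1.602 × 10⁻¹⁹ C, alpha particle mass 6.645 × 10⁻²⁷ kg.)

V = 288 V

p = h/λ = 6.626 × 10⁻³⁴ / 5.980 × 10⁻¹³ = 1.108 × 10⁻²¹ kg·m/s.
KE = p²/(2m) = 9.238 × 10⁻¹⁷ J.
V = KE/2e = 9.238 × 10⁻¹⁷ / (2 × 1.602 × 10⁻¹⁹) = 288 V.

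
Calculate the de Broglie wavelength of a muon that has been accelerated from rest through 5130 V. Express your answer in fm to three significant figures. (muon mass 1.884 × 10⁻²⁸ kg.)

λ = 1190 fm

KE = eV = 1.602 × 10⁻¹⁹ × 5130 = 8.218 × 10⁻¹⁶ J.
p = √(2mKE) = √(2 × 1.884 × 10⁻²⁸ × 8.218 × 10⁻¹⁶) = 5.565 × 10⁻²² kg·m/s.
λ = h/p = 6.626 × 10⁻³⁴ / 5.565 × 10⁻²² = 1.19 × 10⁻¹² m = 1190 fm.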